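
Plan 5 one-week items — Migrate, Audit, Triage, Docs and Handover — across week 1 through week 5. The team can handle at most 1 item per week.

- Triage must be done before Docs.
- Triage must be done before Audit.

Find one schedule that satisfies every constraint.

Docs in week 3; Handover in week 5; Triage in week 1; Audit in week 2; Migrate in week 4

Checking: Triage(week 1) before Audit(week 2); Triage(week 1) before Docs(week 3); max 1 per week (cap 1).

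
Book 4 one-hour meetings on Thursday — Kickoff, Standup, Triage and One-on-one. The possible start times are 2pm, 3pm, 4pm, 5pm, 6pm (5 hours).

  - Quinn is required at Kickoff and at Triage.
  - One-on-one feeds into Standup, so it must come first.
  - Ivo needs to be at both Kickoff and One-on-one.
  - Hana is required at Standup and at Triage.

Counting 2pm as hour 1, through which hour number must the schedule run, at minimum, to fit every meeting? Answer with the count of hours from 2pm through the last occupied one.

2 hours

The precedence chain requires at least 2 distinct hours.
2 works (last occupied hour: 3pm): for example Standup in 3pm; Triage in 2pm; Kickoff in 3pm; One-on-one in 2pm.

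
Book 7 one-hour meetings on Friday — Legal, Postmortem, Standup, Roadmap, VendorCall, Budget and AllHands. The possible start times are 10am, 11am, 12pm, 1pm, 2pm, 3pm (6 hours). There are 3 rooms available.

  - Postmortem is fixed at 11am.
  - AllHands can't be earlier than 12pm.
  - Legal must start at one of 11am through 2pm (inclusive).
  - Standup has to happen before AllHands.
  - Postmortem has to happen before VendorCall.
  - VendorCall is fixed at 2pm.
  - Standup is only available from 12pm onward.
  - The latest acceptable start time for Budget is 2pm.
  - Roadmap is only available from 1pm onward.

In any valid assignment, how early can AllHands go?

1pm

AllHands is available from 12pm; precedence pushes AllHands to at least 1pm.
AllHands at 1pm is achievable: AllHands -> 1pm, Postmortem -> 11am, VendorCall -> 2pm, Standup -> 12pm, Roadmap -> 1pm, Legal -> 11am, Budget -> 10am.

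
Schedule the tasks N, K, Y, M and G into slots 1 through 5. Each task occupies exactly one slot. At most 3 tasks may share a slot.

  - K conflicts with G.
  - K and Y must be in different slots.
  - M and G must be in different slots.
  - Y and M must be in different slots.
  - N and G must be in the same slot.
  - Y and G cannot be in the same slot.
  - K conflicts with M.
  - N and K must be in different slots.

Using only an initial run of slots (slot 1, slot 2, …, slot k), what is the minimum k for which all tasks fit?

With at most 3 per slot and 5 tasks, at least 2 slots are needed.
Those bounds only give 2; check 3 slots directly (anything shorter is at least as hard).
Could 3 slots be enough, i.e. nothing placed later than 3? No: N, K, Y and M must all be in different slots (N/K can't share; N/Y can't share; N/M can't share; K/Y can't share; K/M can't share; Y/M can't share), but only 3 slots are available: 4 tasks can't fit in 3 distinct slots.
So 3 slots is not enough.
4 works (last occupied slot: 4): for example G -> 1, N -> 1, K -> 2, Y -> 3, M -> 4.

4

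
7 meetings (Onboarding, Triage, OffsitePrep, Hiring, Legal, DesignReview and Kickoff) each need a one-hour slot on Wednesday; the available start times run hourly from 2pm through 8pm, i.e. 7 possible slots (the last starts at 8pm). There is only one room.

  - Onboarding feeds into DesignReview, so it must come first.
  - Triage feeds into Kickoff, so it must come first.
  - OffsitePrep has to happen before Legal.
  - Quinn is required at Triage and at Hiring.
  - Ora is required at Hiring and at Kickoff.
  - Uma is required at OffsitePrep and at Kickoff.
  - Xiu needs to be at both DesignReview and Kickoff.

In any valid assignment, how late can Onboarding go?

7pm

Downstream work caps Onboarding at 7pm.
Onboarding at 7pm is achievable: DesignReview -> 8pm; Legal -> 4pm; OffsitePrep -> 3pm; Kickoff -> 5pm; Onboarding -> 7pm; Triage -> 2pm; Hiring -> 6pm.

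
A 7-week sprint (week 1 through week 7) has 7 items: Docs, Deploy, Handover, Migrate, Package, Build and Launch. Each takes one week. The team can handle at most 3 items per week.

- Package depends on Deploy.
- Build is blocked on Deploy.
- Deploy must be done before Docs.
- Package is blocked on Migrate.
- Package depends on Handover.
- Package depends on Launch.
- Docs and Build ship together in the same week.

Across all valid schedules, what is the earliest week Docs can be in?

week 2

Precedence pushes Docs to at least week 2.
Docs at week 2 is achievable: Docs=week 2, Deploy=week 1, Launch=week 2, Build=week 2, Handover=week 1, Migrate=week 1, Package=week 3.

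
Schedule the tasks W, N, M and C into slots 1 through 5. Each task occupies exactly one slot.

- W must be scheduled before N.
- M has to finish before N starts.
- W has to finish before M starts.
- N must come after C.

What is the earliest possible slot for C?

1

Downstream work caps C at 4.
C at 1 is achievable: W -> 1, N -> 3, C -> 1, M -> 2.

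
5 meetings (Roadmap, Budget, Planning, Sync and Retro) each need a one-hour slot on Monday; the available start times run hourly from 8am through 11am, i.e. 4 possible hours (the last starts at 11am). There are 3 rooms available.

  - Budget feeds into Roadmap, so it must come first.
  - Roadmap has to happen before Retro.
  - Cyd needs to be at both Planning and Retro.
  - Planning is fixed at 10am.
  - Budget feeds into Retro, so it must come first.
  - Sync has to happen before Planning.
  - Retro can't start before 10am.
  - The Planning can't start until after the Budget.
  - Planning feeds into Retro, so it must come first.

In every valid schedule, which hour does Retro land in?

11am

Retro's window is 10am–11am.
Planning is fixed at 10am, and Retro can't share a hour with Planning.
So Retro must be 11am.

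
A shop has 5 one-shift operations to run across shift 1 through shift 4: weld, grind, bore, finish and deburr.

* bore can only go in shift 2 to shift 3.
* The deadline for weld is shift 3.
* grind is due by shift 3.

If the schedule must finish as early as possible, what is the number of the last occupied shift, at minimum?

2

bore can't be placed before shift 2, so the schedule must run through at least shift 2.
2 works (last occupied shift: shift 2): for example finish=shift 1, weld=shift 1, grind=shift 1, deburr=shift 1, bore=shift 2.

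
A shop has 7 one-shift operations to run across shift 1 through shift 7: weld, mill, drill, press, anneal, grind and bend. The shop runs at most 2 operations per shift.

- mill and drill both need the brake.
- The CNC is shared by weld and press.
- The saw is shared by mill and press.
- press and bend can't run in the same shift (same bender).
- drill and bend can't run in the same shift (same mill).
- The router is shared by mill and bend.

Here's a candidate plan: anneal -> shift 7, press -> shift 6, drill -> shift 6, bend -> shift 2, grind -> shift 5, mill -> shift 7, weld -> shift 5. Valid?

The CNC is shared by weld and press — holds.
mill and drill both need the brake — holds.
drill and bend can't run in the same shift (same mill) — holds.
The router is shared by mill and bend — holds.
press and bend can't run in the same shift (same bender) — holds.
The shop runs at most 2 operations per shift — holds.
The saw is shared by mill and press — holds.

Yes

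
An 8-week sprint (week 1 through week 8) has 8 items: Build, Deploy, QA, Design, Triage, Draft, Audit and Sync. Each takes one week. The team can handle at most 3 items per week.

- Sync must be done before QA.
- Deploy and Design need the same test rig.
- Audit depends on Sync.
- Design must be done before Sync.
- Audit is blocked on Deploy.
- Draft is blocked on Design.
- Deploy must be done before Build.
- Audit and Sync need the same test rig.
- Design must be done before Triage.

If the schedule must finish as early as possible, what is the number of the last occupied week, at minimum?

The precedence chain requires at least 3 distinct weeks.
With at most 3 per week and 8 work items, at least 3 weeks are needed.
Could 3 weeks be enough, i.e. nothing placed later than week 3? No: QA must come after Sync (at week 1 or later) → {week 2, week 3}; Sync must come before QA (at week 3 or earlier) → {week 1, week 2}; Draft must come after Design (at week 1 or later) → {week 2, week 3}; Design must come before Draft (at week 3 or earlier) → {week 1, week 2}; Audit must come after Deploy (at week 1 or later) → {week 2, week 3}; Deploy must come before Audit (at week 3 or earlier) → {week 1, week 2}; Build must come after Deploy (at week 1 or later) → {week 2, week 3}; Triage must come after Design (at week 1 or later) → {week 2, week 3}; Sync must come after Design (at week 1 or later) → {week 2}; Design must come before Sync (at week 2 or earlier) → {week 1}; Deploy can't share with Design (week 1) → {week 2}; Audit can't share with Sync (week 2) → {week 3}; QA must come after Sync (at week 2 or later) → {week 3}; Build must come after Deploy (at week 2 or later) → {week 3}; Triage can't use week 3, already full with Build, QA and Audit (limit 3) → {week 2}; Draft can't use week 3, already full with Build, QA and Audit (limit 3) → {week 2}; that puts Deploy, Triage, Draft and Sync all in week 2 — more than 3 per week.
So 3 weeks is not enough.
4 works (last occupied week: week 4): for example QA in week 3, Audit in week 3, Draft in week 4, Build in week 3, Design in week 1, Deploy in week 2, Sync in week 2, Triage in week 2.

4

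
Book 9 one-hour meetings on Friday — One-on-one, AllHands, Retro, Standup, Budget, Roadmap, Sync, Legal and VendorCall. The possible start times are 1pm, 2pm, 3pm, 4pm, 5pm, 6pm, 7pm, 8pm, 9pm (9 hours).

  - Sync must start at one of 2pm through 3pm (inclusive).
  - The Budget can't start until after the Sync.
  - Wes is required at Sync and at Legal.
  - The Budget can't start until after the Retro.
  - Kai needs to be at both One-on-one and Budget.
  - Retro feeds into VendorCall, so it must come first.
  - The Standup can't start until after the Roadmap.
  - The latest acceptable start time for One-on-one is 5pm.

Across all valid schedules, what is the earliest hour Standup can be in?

Precedence pushes Standup to at least 2pm.
Standup at 2pm is achievable: Budget=3pm; Roadmap=1pm; AllHands=1pm; Standup=2pm; VendorCall=2pm; Legal=1pm; One-on-one=1pm; Retro=1pm; Sync=2pm.

2pm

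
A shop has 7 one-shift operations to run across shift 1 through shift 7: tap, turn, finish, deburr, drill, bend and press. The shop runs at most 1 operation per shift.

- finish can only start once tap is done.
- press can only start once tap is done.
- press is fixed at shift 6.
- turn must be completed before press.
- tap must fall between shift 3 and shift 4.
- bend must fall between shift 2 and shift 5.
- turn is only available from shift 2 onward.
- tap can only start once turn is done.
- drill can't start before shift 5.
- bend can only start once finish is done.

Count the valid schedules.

Enumerating: drill -> shift 7, finish -> shift 4, deburr -> shift 1, tap -> shift 3, turn -> shift 2, bend -> shift 5, press -> shift 6.

1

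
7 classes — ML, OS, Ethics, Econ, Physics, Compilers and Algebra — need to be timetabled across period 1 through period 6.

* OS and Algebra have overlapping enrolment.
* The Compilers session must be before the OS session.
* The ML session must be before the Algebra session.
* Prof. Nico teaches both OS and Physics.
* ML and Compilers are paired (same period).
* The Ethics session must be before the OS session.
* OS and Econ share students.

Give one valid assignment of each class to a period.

Physics -> period 1; Compilers -> period 1; ML -> period 1; Econ -> period 1; Algebra -> period 3; OS -> period 2; Ethics -> period 1

Checking: ML(period 1) before Algebra(period 3); Compilers(period 1) before OS(period 2); Ethics(period 1) before OS(period 2); OS(period 2) != Econ(period 1); OS(period 2) != Physics(period 1); OS(period 2) != Algebra(period 3); ML = Compilers = period 1.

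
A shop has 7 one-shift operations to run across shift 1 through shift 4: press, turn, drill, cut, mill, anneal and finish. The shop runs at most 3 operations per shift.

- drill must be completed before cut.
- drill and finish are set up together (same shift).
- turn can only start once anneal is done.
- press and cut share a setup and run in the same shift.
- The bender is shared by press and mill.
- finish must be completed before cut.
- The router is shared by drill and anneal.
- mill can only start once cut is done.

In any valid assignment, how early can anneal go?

Downstream work caps anneal at shift 3.
anneal at shift 1 is achievable: mill -> shift 4, turn -> shift 2, press -> shift 3, cut -> shift 3, anneal -> shift 1, finish -> shift 2, drill -> shift 2.

shift 1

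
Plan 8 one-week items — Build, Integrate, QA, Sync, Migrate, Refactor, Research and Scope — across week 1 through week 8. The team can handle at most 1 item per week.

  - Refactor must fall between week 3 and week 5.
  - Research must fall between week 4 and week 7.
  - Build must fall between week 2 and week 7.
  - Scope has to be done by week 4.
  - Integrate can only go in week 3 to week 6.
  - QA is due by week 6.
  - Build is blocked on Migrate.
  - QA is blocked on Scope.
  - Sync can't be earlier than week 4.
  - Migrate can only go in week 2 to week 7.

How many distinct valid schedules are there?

55

Splitting on Build: it can be week 3 (4), week 4 (5), week 5 (6), week 6 (12), week 7 (28). Listing each branch's schedules as (Integrate, QA, Sync, Migrate, Refactor, Research, Scope) by week number:
Build=week 3: (4,6,8,2,5,7,1) (5,6,8,2,4,7,1) (6,4,8,2,5,7,1) (6,5,8,2,4,7,1) — 4.
Build=week 4: (3,6,8,2,5,7,1) (5,6,8,2,3,7,1) (6,2,8,3,5,7,1) (6,3,8,2,5,7,1) (6,5,8,2,3,7,1) — 5.
Build=week 5: (3,6,8,2,4,7,1) (4,6,8,2,3,7,1) (6,2,8,3,4,7,1) (6,2,8,4,3,7,1) (6,3,8,2,4,7,1) (6,4,8,2,3,7,1) — 6.
Build=week 6: (3,2,8,4,5,7,1) (3,2,8,5,4,7,1) (3,4,8,2,5,7,1) (3,5,8,2,4,7,1) (4,2,8,3,5,7,1) (4,2,8,5,3,7,1) (4,3,8,2,5,7,1) (4,5,8,2,3,7,1) (5,2,8,3,4,7,1) (5,2,8,4,3,7,1) (5,3,8,2,4,7,1) (5,4,8,2,3,7,1) — 12.
Build=week 7: (3,2,8,4,5,6,1) (3,2,8,5,4,6,1) (3,2,8,6,4,5,1) (3,2,8,6,5,4,1) (3,4,8,2,5,6,1) (3,5,8,2,4,6,1) (3,6,8,2,4,5,1) (3,6,8,2,5,4,1) (4,2,8,3,5,6,1) (4,2,8,5,3,6,1) (4,2,8,6,3,5,1) (4,3,8,2,5,6,1) (4,5,8,2,3,6,1) (4,6,8,2,3,5,1) (5,2,8,3,4,6,1) (5,2,8,4,3,6,1) (5,2,8,6,3,4,1) (5,3,8,2,4,6,1) (5,4,8,2,3,6,1) (5,6,8,2,3,4,1) (6,2,8,3,4,5,1) (6,2,8,3,5,4,1) (6,2,8,4,3,5,1) (6,2,8,5,3,4,1) (6,3,8,2,4,5,1) (6,3,8,2,5,4,1) (6,4,8,2,3,5,1) (6,5,8,2,3,4,1) — 28.
Summing: 4 + 5 + 6 + 12 + 28 = 55.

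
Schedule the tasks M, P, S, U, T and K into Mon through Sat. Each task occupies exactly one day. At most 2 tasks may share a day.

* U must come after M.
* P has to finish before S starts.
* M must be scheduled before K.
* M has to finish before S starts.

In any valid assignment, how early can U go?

Tue

Precedence pushes U to at least Tue.
U at Tue is achievable: M in Mon; S in Tue; T in Wed; P in Mon; K in Wed; U in Tue.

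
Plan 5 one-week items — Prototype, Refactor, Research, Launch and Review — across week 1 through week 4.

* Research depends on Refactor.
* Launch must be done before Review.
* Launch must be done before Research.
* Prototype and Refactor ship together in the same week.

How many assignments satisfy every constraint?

Splitting on Prototype: it can be week 1 (14), week 2 (11), week 3 (6). Listing each branch's schedules as (Refactor, Research, Launch, Review) by week number:
Prototype=week 1: (1,2,1,2) (1,2,1,3) (1,2,1,4) (1,3,1,2) (1,3,1,3) (1,3,1,4) (1,3,2,3) (1,3,2,4) (1,4,1,2) (1,4,1,3) (1,4,1,4) (1,4,2,3) (1,4,2,4) (1,4,3,4) — 14.
Prototype=week 2: (2,3,1,2) (2,3,1,3) (2,3,1,4) (2,3,2,3) (2,3,2,4) (2,4,1,2) (2,4,1,3) (2,4,1,4) (2,4,2,3) (2,4,2,4) (2,4,3,4) — 11.
Prototype=week 3: (3,4,1,2) (3,4,1,3) (3,4,1,4) (3,4,2,3) (3,4,2,4) (3,4,3,4) — 6.
Summing: 14 + 11 + 6 = 31.

31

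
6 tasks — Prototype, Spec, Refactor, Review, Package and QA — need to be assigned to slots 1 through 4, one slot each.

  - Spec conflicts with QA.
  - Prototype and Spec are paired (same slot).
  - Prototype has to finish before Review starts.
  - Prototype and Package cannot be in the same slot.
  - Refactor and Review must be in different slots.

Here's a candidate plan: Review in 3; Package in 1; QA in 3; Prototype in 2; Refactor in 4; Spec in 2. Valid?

Spec conflicts with QA — holds.
Prototype and Spec are paired (same slot) — holds.
Prototype has to finish before Review starts — holds.
Prototype and Package cannot be in the same slot — holds.
Refactor and Review must be in different slots — holds.

Valid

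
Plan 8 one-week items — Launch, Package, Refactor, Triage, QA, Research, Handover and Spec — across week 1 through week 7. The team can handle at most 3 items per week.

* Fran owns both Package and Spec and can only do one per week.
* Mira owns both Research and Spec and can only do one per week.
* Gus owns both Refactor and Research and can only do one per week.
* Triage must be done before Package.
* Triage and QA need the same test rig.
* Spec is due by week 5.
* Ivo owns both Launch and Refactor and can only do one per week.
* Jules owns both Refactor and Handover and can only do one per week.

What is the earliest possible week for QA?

week 1

QA at week 1 is achievable: Package -> week 3, Handover -> week 3, Refactor -> week 2, Launch -> week 1, Spec -> week 1, QA -> week 1, Research -> week 3, Triage -> week 2.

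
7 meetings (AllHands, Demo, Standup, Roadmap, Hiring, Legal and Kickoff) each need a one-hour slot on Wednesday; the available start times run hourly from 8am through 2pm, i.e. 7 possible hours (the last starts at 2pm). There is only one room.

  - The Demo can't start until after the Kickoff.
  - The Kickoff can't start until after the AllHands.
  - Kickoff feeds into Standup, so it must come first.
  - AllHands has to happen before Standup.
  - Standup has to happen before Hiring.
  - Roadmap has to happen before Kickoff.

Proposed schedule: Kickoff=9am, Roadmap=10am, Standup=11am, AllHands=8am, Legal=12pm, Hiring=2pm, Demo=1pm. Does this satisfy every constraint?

No — it violates: Roadmap has to happen before Kickoff

AllHands has to happen before Standup — holds.
Kickoff feeds into Standup, so it must come first — holds.
The Demo can't start until after the Kickoff — holds.
Standup has to happen before Hiring — holds.
Roadmap has to happen before Kickoff — violated.
The Kickoff can't start until after the AllHands — holds.
There is only one room — holds.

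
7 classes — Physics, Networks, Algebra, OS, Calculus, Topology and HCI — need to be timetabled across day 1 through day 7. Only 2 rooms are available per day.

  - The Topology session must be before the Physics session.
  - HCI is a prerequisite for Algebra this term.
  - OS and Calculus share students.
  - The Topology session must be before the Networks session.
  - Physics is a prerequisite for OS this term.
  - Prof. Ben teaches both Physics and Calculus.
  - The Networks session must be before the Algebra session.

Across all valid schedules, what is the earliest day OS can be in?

Precedence pushes OS to at least day 3.
OS at day 3 is achievable: Topology -> day 1, OS -> day 3, HCI -> day 1, Calculus -> day 4, Physics -> day 2, Networks -> day 2, Algebra -> day 3.

day 3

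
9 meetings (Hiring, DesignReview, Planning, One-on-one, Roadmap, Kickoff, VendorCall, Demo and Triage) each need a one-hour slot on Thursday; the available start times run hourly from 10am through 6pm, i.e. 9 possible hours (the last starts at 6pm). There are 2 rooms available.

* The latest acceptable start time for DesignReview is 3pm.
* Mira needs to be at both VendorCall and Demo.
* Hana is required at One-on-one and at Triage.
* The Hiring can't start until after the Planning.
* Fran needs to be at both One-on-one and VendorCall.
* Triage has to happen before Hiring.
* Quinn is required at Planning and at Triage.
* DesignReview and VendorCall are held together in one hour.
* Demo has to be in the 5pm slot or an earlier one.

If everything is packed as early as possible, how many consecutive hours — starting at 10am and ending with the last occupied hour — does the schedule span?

5

The precedence chain requires at least 2 distinct hours.
With at most 2 per hour and 9 meetings, at least 5 hours are needed.
5 works (last occupied hour: 2pm): for example Roadmap=11am, Demo=2pm, Triage=11am, DesignReview=1pm, Kickoff=12pm, VendorCall=1pm, Hiring=12pm, One-on-one=10am, Planning=10am.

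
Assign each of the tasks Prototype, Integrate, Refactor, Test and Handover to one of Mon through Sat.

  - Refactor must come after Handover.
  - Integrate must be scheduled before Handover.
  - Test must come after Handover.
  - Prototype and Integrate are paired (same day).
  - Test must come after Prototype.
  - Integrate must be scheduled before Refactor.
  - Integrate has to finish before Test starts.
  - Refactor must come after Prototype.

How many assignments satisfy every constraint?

50

Splitting on Prototype: it can be Mon (30), Tue (14), Wed (5), Thu (1). Listing each branch's schedules as (Integrate, Refactor, Test, Handover):
Prototype=Mon: (Mon,Wed,Wed,Tue) (Mon,Wed,Thu,Tue) (Mon,Wed,Fri,Tue) (Mon,Wed,Sat,Tue) (Mon,Thu,Wed,Tue) (Mon,Thu,Thu,Tue) (Mon,Thu,Thu,Wed) (Mon,Thu,Fri,Tue) (Mon,Thu,Fri,Wed) (Mon,Thu,Sat,Tue) (Mon,Thu,Sat,Wed) (Mon,Fri,Wed,Tue) (Mon,Fri,Thu,Tue) (Mon,Fri,Thu,Wed) (Mon,Fri,Fri,Tue) (Mon,Fri,Fri,Wed) (Mon,Fri,Fri,Thu) (Mon,Fri,Sat,Tue) (Mon,Fri,Sat,Wed) (Mon,Fri,Sat,Thu) (Mon,Sat,Wed,Tue) (Mon,Sat,Thu,Tue) (Mon,Sat,Thu,Wed) (Mon,Sat,Fri,Tue) (Mon,Sat,Fri,Wed) (Mon,Sat,Fri,Thu) (Mon,Sat,Sat,Tue) (Mon,Sat,Sat,Wed) (Mon,Sat,Sat,Thu) (Mon,Sat,Sat,Fri) — 30.
Prototype=Tue: (Tue,Thu,Thu,Wed) (Tue,Thu,Fri,Wed) (Tue,Thu,Sat,Wed) (Tue,Fri,Thu,Wed) (Tue,Fri,Fri,Wed) (Tue,Fri,Fri,Thu) (Tue,Fri,Sat,Wed) (Tue,Fri,Sat,Thu) (Tue,Sat,Thu,Wed) (Tue,Sat,Fri,Wed) (Tue,Sat,Fri,Thu) (Tue,Sat,Sat,Wed) (Tue,Sat,Sat,Thu) (Tue,Sat,Sat,Fri) — 14.
Prototype=Wed: (Wed,Fri,Fri,Thu) (Wed,Fri,Sat,Thu) (Wed,Sat,Fri,Thu) (Wed,Sat,Sat,Thu) (Wed,Sat,Sat,Fri) — 5.
Prototype=Thu: (Thu,Sat,Sat,Fri) — 1.
Summing: 30 + 14 + 5 + 1 = 50.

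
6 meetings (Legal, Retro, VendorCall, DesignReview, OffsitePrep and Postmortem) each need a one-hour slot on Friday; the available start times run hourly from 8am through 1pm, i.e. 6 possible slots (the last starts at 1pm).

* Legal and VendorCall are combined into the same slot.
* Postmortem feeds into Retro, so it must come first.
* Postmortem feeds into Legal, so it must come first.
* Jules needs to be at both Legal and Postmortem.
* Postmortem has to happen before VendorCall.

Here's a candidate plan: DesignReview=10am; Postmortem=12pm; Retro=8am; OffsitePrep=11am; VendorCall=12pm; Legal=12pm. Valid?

No. Postmortem feeds into Retro, so it must come first is not satisfied.

Postmortem feeds into Legal, so it must come first — violated.
Postmortem feeds into Retro, so it must come first — violated.
Jules needs to be at both Legal and Postmortem — violated.
Legal and VendorCall are combined into the same slot — holds.
Postmortem has to happen before VendorCall — violated.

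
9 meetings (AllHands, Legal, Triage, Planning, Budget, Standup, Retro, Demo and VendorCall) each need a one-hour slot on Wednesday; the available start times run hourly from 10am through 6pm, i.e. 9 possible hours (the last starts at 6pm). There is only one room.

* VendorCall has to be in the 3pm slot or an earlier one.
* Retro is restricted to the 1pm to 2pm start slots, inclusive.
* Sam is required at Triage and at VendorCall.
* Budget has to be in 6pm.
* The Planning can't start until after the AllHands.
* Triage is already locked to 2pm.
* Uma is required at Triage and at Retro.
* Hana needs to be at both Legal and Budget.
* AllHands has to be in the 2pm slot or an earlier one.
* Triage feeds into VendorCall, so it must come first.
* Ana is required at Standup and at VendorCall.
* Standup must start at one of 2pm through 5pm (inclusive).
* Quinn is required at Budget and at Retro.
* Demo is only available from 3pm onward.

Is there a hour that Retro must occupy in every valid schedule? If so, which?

1pm

Retro's window is 1pm–2pm.
Triage is fixed at 2pm, and Retro can't share a hour with Triage.
So Retro must be 1pm.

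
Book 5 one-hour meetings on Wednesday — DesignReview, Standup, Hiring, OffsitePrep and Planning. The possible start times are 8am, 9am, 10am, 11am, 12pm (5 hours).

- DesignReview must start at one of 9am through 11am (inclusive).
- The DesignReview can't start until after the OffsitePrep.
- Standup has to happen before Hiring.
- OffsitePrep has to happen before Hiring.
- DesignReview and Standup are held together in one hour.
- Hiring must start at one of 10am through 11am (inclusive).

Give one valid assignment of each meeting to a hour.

OffsitePrep in 8am; DesignReview in 9am; Standup in 9am; Hiring in 10am; Planning in 8am

Checking: Standup(9am) before Hiring(10am); OffsitePrep(8am) before DesignReview(9am); OffsitePrep(8am) before Hiring(10am); DesignReview = Standup = 9am; DesignReview=9am in [9am,11am]; Hiring=10am in [10am,11am].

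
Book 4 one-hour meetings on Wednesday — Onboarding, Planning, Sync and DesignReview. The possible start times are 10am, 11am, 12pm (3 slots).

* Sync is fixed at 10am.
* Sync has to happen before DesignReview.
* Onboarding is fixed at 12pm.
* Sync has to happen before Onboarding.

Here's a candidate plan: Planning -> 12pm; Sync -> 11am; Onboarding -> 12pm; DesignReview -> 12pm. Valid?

Sync has to happen before Onboarding — holds.
Sync is fixed at 10am — violated.
Onboarding is fixed at 12pm — holds.
Sync has to happen before DesignReview — holds.

No — it violates: Sync is fixed at 10am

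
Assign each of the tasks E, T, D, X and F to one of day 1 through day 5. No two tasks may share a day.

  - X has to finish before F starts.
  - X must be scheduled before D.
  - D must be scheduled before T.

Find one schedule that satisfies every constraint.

D in day 2, F in day 4, X in day 1, E in day 5, T in day 3

Checking: X(day 1) before D(day 2); X(day 1) before F(day 4); D(day 2) before T(day 3); max 1 per day (cap 1).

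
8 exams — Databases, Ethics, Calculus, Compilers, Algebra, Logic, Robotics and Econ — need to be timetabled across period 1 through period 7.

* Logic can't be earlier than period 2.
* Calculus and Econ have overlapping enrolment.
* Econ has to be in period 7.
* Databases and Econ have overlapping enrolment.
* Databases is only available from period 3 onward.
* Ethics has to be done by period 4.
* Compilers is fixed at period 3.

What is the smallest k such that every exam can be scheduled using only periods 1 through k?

Econ can't be placed before period 7, so the schedule must run through at least period 7.
7 works (last occupied period: period 7): for example Calculus -> period 1; Ethics -> period 1; Databases -> period 3; Compilers -> period 3; Robotics -> period 1; Econ -> period 7; Algebra -> period 1; Logic -> period 2.

7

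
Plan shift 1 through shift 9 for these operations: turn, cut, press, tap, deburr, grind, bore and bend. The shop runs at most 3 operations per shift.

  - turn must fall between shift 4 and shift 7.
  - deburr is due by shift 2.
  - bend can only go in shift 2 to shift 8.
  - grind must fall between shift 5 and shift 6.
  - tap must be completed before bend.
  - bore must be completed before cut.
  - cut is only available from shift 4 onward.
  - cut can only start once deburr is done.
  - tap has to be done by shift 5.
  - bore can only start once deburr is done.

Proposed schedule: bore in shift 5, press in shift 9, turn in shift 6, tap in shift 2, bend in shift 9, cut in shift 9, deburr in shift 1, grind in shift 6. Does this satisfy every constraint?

bend can only go in shift 2 to shift 8 — violated.
bore can only start once deburr is done — holds.
tap must be completed before bend — holds.
tap has to be done by shift 5 — holds.
deburr is due by shift 2 — holds.
cut is only available from shift 4 onward — holds.
The shop runs at most 3 operations per shift — holds.
bore must be completed before cut — holds.
grind must fall between shift 5 and shift 6 — holds.
turn must fall between shift 4 and shift 7 — holds.
cut can only start once deburr is done — holds.

No — it violates: bend can only go in shift 2 to shift 8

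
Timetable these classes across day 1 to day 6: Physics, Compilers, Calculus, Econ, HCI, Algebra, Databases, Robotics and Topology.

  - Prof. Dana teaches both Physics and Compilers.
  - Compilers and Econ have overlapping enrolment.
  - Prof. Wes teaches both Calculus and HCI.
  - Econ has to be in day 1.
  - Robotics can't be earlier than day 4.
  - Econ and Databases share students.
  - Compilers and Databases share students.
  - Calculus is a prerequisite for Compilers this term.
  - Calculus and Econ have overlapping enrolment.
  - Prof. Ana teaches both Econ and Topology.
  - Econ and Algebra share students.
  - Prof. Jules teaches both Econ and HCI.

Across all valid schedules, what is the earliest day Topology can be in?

day 2

Topology at day 2 is achievable: Compilers -> day 3, Databases -> day 2, Topology -> day 2, Physics -> day 1, Robotics -> day 4, Algebra -> day 2, Econ -> day 1, Calculus -> day 2, HCI -> day 3.
Nothing earlier works — the conflict constraints rule out every day before day 2.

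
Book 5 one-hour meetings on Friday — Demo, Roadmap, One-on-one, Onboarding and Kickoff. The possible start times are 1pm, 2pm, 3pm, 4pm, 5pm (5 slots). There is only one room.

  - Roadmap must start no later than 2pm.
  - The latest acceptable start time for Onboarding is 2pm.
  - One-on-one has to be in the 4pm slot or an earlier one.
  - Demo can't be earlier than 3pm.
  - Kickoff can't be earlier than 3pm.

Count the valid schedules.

8

Splitting on Demo: it can be 3pm (2), 4pm (2), 5pm (4). Listing each branch's schedules as (Roadmap, One-on-one, Onboarding, Kickoff):
Demo=3pm: (1pm,4pm,2pm,5pm) (2pm,4pm,1pm,5pm) — 2.
Demo=4pm: (1pm,3pm,2pm,5pm) (2pm,3pm,1pm,5pm) — 2.
Demo=5pm: (1pm,3pm,2pm,4pm) (1pm,4pm,2pm,3pm) (2pm,3pm,1pm,4pm) (2pm,4pm,1pm,3pm) — 4.
Summing: 2 + 2 + 4 = 8.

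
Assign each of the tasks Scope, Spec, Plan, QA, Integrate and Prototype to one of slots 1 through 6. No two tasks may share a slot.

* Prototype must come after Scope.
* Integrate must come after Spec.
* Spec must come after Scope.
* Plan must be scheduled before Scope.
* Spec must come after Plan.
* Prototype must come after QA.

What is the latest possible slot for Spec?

Precedence pushes Spec to at least 3; downstream work caps Spec at 5.
Spec at 5 is achievable: Integrate=6, Scope=2, Plan=1, Prototype=4, QA=3, Spec=5.

5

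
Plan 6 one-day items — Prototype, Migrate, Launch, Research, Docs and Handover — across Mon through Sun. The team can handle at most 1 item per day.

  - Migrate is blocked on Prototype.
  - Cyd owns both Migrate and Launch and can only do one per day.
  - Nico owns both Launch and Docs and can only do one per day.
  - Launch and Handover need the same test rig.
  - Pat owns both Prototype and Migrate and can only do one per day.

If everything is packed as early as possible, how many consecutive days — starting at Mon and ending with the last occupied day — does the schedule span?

The precedence chain requires at least 2 distinct days.
With at most 1 per day and 6 work items, at least 6 days are needed.
6 works (last occupied day: Sat): for example Handover=Sat, Migrate=Tue, Prototype=Mon, Docs=Fri, Launch=Wed, Research=Thu.

6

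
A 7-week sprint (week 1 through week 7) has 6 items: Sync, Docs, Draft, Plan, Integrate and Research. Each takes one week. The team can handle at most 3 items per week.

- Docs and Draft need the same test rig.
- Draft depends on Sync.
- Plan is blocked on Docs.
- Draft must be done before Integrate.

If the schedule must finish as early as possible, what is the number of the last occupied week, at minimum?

The precedence chain requires at least 3 distinct weeks.
With at most 3 per week and 6 tasks, at least 2 weeks are needed.
3 works (last occupied week: week 3): for example Plan=week 2; Draft=week 2; Research=week 1; Integrate=week 3; Sync=week 1; Docs=week 1.

3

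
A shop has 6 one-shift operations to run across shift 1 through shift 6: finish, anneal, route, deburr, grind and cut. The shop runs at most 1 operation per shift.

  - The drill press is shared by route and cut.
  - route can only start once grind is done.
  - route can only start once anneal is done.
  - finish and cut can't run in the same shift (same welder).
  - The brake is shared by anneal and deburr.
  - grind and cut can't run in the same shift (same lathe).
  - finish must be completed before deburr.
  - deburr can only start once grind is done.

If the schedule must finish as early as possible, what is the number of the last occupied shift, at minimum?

6

The precedence chain requires at least 2 distinct shifts.
With at most 1 per shift and 6 operations, at least 6 shifts are needed.
6 works (last occupied shift: shift 6): for example route=shift 3, finish=shift 4, grind=shift 1, cut=shift 6, anneal=shift 2, deburr=shift 5.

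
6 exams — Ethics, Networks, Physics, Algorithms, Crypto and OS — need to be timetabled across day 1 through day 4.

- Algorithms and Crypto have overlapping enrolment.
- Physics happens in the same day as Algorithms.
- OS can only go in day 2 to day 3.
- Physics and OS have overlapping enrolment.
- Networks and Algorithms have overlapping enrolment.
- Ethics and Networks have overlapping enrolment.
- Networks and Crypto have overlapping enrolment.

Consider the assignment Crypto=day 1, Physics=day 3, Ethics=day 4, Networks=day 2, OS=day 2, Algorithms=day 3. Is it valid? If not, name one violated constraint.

Yes

Algorithms and Crypto have overlapping enrolment — holds.
Physics happens in the same day as Algorithms — holds.
Networks and Algorithms have overlapping enrolment — holds.
Ethics and Networks have overlapping enrolment — holds.
OS can only go in day 2 to day 3 — holds.
Physics and OS have overlapping enrolment — holds.
Networks and Crypto have overlapping enrolment — holds.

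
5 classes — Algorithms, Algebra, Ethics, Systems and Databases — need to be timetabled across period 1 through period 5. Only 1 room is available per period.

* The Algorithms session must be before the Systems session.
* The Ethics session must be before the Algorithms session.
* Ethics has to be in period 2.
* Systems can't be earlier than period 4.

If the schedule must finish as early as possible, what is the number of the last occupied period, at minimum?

The precedence chain requires at least 3 distinct periods.
With at most 1 per period and 5 classes, at least 5 periods are needed.
Systems can't be placed before period 4, so the schedule must run through at least period 4.
5 works (last occupied period: period 5): for example Databases -> period 5; Algebra -> period 1; Systems -> period 4; Ethics -> period 2; Algorithms -> period 3.

5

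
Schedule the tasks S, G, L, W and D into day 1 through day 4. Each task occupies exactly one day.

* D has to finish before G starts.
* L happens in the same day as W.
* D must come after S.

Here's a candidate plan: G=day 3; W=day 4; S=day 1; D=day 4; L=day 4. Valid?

Invalid. D has to finish before G starts.

D has to finish before G starts — violated.
D must come after S — holds.
L happens in the same day as W — holds.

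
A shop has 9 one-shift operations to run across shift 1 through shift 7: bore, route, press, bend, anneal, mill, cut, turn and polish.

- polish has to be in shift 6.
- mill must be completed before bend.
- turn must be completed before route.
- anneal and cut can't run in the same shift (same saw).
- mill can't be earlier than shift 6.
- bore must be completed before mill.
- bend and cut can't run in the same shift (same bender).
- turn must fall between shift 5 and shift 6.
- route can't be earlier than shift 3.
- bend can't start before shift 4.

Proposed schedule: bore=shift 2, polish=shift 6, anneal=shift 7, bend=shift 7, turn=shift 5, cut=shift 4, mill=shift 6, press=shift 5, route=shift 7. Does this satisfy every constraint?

Yes, all constraints hold

bore must be completed before mill — holds.
bend can't start before shift 4 — holds.
route can't be earlier than shift 3 — holds.
bend and cut can't run in the same shift (same bender) — holds.
turn must fall between shift 5 and shift 6 — holds.
mill can't be earlier than shift 6 — holds.
turn must be completed before route — holds.
mill must be completed before bend — holds.
anneal and cut can't run in the same shift (same saw) — holds.
polish has to be in shift 6 — holds.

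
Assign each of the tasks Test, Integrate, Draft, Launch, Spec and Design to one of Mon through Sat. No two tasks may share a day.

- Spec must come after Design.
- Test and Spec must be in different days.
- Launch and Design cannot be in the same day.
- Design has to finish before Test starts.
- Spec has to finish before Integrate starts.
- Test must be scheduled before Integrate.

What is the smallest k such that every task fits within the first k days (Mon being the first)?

The precedence chain requires at least 3 distinct days.
With at most 1 per day and 6 tasks, at least 6 days are needed.
6 works (last occupied day: Sat): for example Integrate=Thu, Design=Mon, Draft=Fri, Launch=Sat, Spec=Wed, Test=Tue.

6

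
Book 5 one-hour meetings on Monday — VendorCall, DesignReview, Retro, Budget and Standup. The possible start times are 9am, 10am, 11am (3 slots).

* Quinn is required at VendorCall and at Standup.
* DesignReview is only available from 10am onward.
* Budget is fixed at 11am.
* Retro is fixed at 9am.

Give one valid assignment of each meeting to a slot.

VendorCall=9am, Standup=10am, Retro=9am, DesignReview=10am, Budget=11am

Checking: VendorCall(9am) != Standup(10am); Budget=11am in [11am,11am]; DesignReview=10am in [10am,11am]; Retro=9am in [9am,9am].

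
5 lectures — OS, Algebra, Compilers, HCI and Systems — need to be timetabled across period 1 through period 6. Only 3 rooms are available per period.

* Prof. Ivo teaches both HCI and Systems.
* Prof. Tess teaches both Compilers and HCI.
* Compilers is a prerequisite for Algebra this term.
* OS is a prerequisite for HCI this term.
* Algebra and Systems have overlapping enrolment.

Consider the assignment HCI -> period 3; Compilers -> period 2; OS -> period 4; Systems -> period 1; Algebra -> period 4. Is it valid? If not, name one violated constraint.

Prof. Ivo teaches both HCI and Systems — holds.
OS is a prerequisite for HCI this term — violated.
Compilers is a prerequisite for Algebra this term — holds.
Only 3 rooms are available per period — holds.
Algebra and Systems have overlapping enrolment — holds.
Prof. Tess teaches both Compilers and HCI — holds.

Invalid. OS is a prerequisite for HCI this term.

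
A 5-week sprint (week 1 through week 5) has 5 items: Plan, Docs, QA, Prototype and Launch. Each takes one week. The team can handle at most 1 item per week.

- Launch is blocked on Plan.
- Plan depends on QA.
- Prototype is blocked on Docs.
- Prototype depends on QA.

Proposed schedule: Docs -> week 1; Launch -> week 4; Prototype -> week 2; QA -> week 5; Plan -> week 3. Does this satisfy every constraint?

Invalid. Prototype depends on QA.

Prototype depends on QA — violated.
Plan depends on QA — violated.
The team can handle at most 1 item per week — holds.
Prototype is blocked on Docs — holds.
Launch is blocked on Plan — holds.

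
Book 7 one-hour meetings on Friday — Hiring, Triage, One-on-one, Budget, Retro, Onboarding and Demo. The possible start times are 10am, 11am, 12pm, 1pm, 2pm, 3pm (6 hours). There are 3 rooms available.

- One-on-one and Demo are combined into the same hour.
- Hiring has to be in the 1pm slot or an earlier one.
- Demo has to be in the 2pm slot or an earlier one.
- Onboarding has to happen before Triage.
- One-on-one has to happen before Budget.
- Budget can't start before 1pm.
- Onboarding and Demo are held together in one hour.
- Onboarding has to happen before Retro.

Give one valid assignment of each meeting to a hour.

Budget -> 1pm; Demo -> 11am; Onboarding -> 11am; One-on-one -> 11am; Retro -> 12pm; Triage -> 12pm; Hiring -> 10am

Checking: Onboarding(11am) before Triage(12pm); One-on-one(11am) before Budget(1pm); Onboarding(11am) before Retro(12pm); One-on-one = Demo = 11am; Onboarding = Demo = 11am; Budget=1pm in [1pm,3pm]; Demo=11am in [10am,2pm]; Hiring=10am in [10am,1pm]; max 3 per hour (cap 3).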